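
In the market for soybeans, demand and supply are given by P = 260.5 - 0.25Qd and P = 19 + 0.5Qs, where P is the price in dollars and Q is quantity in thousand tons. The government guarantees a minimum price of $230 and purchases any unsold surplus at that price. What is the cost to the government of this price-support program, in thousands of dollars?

Rearranging demand gives Qd = 1042 - 4P; rearranging supply gives Qs = 2P - 38. Without the control the market clears where 1042 - 4P = 2P - 38, i.e. P* = 180 and Q* = 322.
The floor of 230 is above the equilibrium price 180, so it binds.
At P = 230: Qd = 1042 - 4·230 = 122 and Qs = 2·230 - 38 = 422.
Surplus = Qs - Qd = 300.
Government expenditure = surplus × support price = 300 × 230 = 69000.

69000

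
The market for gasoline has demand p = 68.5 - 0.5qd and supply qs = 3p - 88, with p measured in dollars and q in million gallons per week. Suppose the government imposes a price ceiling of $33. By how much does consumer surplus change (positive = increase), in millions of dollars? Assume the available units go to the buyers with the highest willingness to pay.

Rearranging demand gives qd = 137 - 2p. Equilibrium: 137 - 2p = 3p - 88, so 225 = 5p and p* = 45, q* = 47.
The ceiling of 33 is below the equilibrium price 45, so it binds.
At p = 33: qd = 137 - 2·33 = 71 and qs = 3·33 - 88 = 11.
Consumer surplus without the control is ½ · (68.5 - 45) · 47 = 552.25.
With the ceiling, 11 units are sold at 33 (assume they go to the highest-value buyers). The demand price at q = 11 is 63, so CS = ½ · [(68.5 - 33) + (63 - 33)] · 11 = 360.25.
Change in consumer surplus = 360.25 - 552.25 = -192.

-192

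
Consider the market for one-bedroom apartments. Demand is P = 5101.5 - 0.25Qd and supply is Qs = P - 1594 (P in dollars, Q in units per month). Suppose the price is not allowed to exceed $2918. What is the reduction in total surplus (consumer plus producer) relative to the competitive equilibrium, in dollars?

1372702.5

Rearranging demand gives Qd = 20406 - 4P. Without the control the market clears where 20406 - 4P = P - 1594, i.e. P* = 4400 and Q* = 2806.
Because the ceiling (2918) lies below the market-clearing price, it is binding.
At P = 2918: Qd = 20406 - 4·2918 = 8734 and Qs = 2918 - 1594 = 1324.
Quantity traded falls to 1324. At Q = 1324 the demand price is (20406 - 1324)/4 = 4770.5 and the supply price is 1594 + 1324 = 2918.
Deadweight loss = ½ · (4770.5 - 2918) · (2806 - 1324) = ½ · 1852.5 · 1482 = 1372702.5.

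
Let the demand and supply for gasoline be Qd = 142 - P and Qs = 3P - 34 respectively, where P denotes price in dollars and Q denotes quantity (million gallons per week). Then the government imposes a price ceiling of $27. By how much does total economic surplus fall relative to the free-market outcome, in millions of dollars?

1734

Without the control the market clears where 142 - P = 3P - 34, i.e. P* = 44 and Q* = 98.
Because the ceiling (27) lies below the market-clearing price, it is binding.
At P = 27: Qd = 142 - 27 = 115 and Qs = 3·27 - 34 = 47.
Quantity traded falls to 47. At Q = 47 the demand price is 142 - 47 = 95 and the supply price is (34 + 47)/3 = 27.
Deadweight loss = ½ · (95 - 27) · (98 - 47) = ½ · 68 · 51 = 1734.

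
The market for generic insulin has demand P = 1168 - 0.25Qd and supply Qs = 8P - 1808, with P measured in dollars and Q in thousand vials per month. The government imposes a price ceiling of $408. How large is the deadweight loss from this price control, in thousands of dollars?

Rearranging demand gives Qd = 4672 - 4P. Setting quantity demanded equal to quantity supplied, 4672 - 4P = 8P - 1808, gives P* = 540 and Q* = 2512.
The ceiling of 408 is below the equilibrium price 540, so it binds.
At P = 408: Qd = 4672 - 4·408 = 3040 and Qs = 8·408 - 1808 = 1456.
Quantity traded falls to 1456. At Q = 1456 the demand price is (4672 - 1456)/4 = 804 and the supply price is (1808 + 1456)/8 = 408.
Deadweight loss = ½ · (804 - 408) · (2512 - 1456) = ½ · 396 · 1056 = 209088.

209088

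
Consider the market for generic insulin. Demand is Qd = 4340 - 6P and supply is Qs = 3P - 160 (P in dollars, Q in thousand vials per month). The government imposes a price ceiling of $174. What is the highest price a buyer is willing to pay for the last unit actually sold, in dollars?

In a free market, 4340 - 6P = 3P - 160 gives the equilibrium P* = 500, Q* = 1340.
The ceiling of 174 is below the equilibrium price 500, so it binds.
At P = 174: Qd = 4340 - 6·174 = 3296 and Qs = 3·174 - 160 = 362.
Only 362 units reach the market. On the demand curve, the marginal buyer's willingness to pay at Q = 362 is (4340 - 362)/6 = 663.

663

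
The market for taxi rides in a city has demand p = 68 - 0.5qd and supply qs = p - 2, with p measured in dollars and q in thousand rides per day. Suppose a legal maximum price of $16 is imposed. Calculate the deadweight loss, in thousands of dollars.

Rearranging demand gives qd = 136 - 2p. Setting quantity demanded equal to quantity supplied, 136 - 2p = p - 2, gives p* = 46 and q* = 44.
Because the ceiling (16) lies below the market-clearing price, it is binding.
At p = 16: qd = 136 - 2·16 = 104 and qs = 16 - 2 = 14.
Quantity traded falls to 14. At q = 14 the demand price is (136 - 14)/2 = 61 and the supply price is 2 + 14 = 16.
Deadweight loss = ½ · (61 - 16) · (44 - 14) = ½ · 45 · 30 = 675.

675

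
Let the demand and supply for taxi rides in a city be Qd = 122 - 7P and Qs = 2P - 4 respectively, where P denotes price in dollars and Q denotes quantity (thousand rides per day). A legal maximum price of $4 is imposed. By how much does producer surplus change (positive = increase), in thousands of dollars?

-140

Equilibrium: 122 - 7P = 2P - 4, so 126 = 9P and P* = 14, Q* = 24.
Since 4 < 14, the ceiling is binding.
At P = 4: Qd = 122 - 7·4 = 94 and Qs = 2·4 - 4 = 4.
Producer surplus without the control is ½ · (14 - 2) · 24 = 144.
With the ceiling, producers sell 4 units at 4, so PS = ½ · (4 - 2) · 4 = 4.
Change in producer surplus = 4 - 144 = -140.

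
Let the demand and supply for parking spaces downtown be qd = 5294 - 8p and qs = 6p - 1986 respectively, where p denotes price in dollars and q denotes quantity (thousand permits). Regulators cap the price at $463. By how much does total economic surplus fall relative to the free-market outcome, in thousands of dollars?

17057.25

Equilibrium: 5294 - 8p = 6p - 1986, so 7280 = 14p and p* = 520, q* = 1134.
Because the ceiling (463) lies below the market-clearing price, it is binding.
At p = 463: qd = 5294 - 8·463 = 1590 and qs = 6·463 - 1986 = 792.
Quantity traded falls to 792. At q = 792 the demand price is (5294 - 792)/8 = 562.75 and the supply price is (1986 + 792)/6 = 463.
Deadweight loss = ½ · (562.75 - 463) · (1134 - 792) = ½ · 99.75 · 342 = 17057.25.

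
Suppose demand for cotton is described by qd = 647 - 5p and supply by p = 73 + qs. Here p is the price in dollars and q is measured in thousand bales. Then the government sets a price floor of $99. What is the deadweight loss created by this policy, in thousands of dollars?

0

Rearranging supply gives qs = p - 73. In a free market, 647 - 5p = p - 73 gives the equilibrium p* = 120, q* = 47.
Since 99 is below p* = 120, the floor does not bind and the free-market outcome prevails.
Since the control does not bind, no trades are prevented and deadweight loss is zero.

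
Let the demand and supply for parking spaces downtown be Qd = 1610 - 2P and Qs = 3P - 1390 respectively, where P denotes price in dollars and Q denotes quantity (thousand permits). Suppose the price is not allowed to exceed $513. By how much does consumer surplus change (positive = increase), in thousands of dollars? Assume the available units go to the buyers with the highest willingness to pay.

Equilibrium: 1610 - 2P = 3P - 1390, so 3000 = 5P and P* = 600, Q* = 410.
Since 513 < 600, the ceiling is binding.
At P = 513: Qd = 1610 - 2·513 = 584 and Qs = 3·513 - 1390 = 149.
Consumer surplus without the control is ½ · (805 - 600) · 410 = 42025.
With the ceiling, 149 units are sold at 513 (assume they go to the highest-value buyers). The demand price at Q = 149 is 730.5, so CS = ½ · [(805 - 513) + (730.5 - 513)] · 149 = 37957.75.
Change in consumer surplus = 37957.75 - 42025 = -4067.25.

-4067.25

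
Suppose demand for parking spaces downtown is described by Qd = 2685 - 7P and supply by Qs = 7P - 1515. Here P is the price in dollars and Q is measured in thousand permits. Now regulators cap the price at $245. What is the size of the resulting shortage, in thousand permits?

770

In a free market, 2685 - 7P = 7P - 1515 gives the equilibrium P* = 300, Q* = 585.
Because the ceiling (245) lies below the market-clearing price, it is binding.
At P = 245: Qd = 2685 - 7·245 = 970 and Qs = 7·245 - 1515 = 200.
Shortage = Qd - Qs = 970 - 200 = 770.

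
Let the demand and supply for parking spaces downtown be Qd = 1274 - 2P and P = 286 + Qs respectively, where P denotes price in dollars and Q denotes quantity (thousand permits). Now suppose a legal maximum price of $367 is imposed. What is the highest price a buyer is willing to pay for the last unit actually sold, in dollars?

596.5

Rearranging supply gives Qs = P - 286. Setting quantity demanded equal to quantity supplied, 1274 - 2P = P - 286, gives P* = 520 and Q* = 234.
The ceiling of 367 is below the equilibrium price 520, so it binds.
At P = 367: Qd = 1274 - 2·367 = 540 and Qs = 367 - 286 = 81.
Only 81 units reach the market. On the demand curve, the marginal buyer's willingness to pay at Q = 81 is (1274 - 81)/2 = 596.5.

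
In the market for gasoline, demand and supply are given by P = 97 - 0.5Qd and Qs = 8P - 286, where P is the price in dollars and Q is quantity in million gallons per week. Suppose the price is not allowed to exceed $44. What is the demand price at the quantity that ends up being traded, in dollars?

Rearranging demand gives Qd = 194 - 2P. In a free market, 194 - 2P = 8P - 286 gives the equilibrium P* = 48, Q* = 98.
Because the ceiling (44) lies below the market-clearing price, it is binding.
At P = 44: Qd = 194 - 2·44 = 106 and Qs = 8·44 - 286 = 66.
Only 66 units reach the market. On the demand curve, the marginal buyer's willingness to pay at Q = 66 is (194 - 66)/2 = 64.

64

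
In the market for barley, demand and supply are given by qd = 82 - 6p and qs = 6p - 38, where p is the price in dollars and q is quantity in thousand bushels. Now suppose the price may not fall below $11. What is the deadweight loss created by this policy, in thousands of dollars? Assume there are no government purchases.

Equilibrium: 82 - 6p = 6p - 38, so 120 = 12p and p* = 10, q* = 22.
Since 11 > 10, the floor is binding.
At p = 11: qd = 82 - 6·11 = 16 and qs = 6·11 - 38 = 28.
Quantity traded falls to 16. At q = 16 the demand price is (82 - 16)/6 = 11 and the supply price is (38 + 16)/6 = 9.
Deadweight loss = ½ · (11 - 9) · (22 - 16) = ½ · 2 · 6 = 6.

6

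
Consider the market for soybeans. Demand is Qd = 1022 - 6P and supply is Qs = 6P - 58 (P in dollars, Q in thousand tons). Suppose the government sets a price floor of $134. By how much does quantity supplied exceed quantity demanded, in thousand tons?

528

Without the control the market clears where 1022 - 6P = 6P - 58, i.e. P* = 90 and Q* = 482.
Because the floor (134) lies above the market-clearing price, it is binding.
At P = 134: Qd = 1022 - 6·134 = 218 and Qs = 6·134 - 58 = 746.
Surplus = Qs - Qd = 746 - 218 = 528.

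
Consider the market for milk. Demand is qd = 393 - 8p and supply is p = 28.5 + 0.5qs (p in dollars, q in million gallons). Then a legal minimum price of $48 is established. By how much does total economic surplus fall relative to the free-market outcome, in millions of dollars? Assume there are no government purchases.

180

Rearranging supply gives qs = 2p - 57. Without the control the market clears where 393 - 8p = 2p - 57, i.e. p* = 45 and q* = 33.
The floor of 48 is above the equilibrium price 45, so it binds.
At p = 48: qd = 393 - 8·48 = 9 and qs = 2·48 - 57 = 39.
Quantity traded falls to 9. At q = 9 the demand price is (393 - 9)/8 = 48 and the supply price is (57 + 9)/2 = 33.
Deadweight loss = ½ · (48 - 33) · (33 - 9) = ½ · 15 · 24 = 180.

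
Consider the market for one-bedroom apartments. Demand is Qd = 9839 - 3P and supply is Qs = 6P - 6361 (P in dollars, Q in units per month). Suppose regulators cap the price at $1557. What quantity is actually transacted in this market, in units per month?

2981

Without the control the market clears where 9839 - 3P = 6P - 6361, i.e. P* = 1800 and Q* = 4439.
The ceiling of 1557 is below the equilibrium price 1800, so it binds.
At P = 1557: Qd = 9839 - 3·1557 = 5168 and Qs = 6·1557 - 6361 = 2981.
The quantity actually transacted is the short side, supply: 2981.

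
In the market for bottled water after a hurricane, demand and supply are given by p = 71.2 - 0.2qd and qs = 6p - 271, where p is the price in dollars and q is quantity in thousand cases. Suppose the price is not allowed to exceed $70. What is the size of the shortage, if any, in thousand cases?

Rearranging demand gives qd = 356 - 5p. In a free market, 356 - 5p = 6p - 271 gives the equilibrium p* = 57, q* = 71.
Since 70 is above p* = 57, the ceiling does not bind and the free-market outcome prevails.
Since the control does not bind, there is no shortage.

0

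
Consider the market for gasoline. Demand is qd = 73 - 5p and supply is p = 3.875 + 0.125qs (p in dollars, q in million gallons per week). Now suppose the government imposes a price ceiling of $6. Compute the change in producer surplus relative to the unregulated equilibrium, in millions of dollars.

-50

Rearranging supply gives qs = 8p - 31. In a free market, 73 - 5p = 8p - 31 gives the equilibrium p* = 8, q* = 33.
Since 6 < 8, the ceiling is binding.
At p = 6: qd = 73 - 5·6 = 43 and qs = 8·6 - 31 = 17.
Producer surplus without the control is ½ · (8 - 3.875) · 33 = 68.0625.
With the ceiling, producers sell 17 units at 6, so PS = ½ · (6 - 3.875) · 17 = 18.0625.
Change in producer surplus = 18.0625 - 68.0625 = -50.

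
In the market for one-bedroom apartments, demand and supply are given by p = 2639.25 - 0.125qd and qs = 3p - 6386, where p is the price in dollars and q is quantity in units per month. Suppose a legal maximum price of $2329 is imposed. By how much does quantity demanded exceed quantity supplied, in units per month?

1881

Rearranging demand gives qd = 21114 - 8p. Setting quantity demanded equal to quantity supplied, 21114 - 8p = 3p - 6386, gives p* = 2500 and q* = 1114.
The ceiling of 2329 is below the equilibrium price 2500, so it binds.
At p = 2329: qd = 21114 - 8·2329 = 2482 and qs = 3·2329 - 6386 = 601.
Shortage = qd - qs = 2482 - 601 = 1881.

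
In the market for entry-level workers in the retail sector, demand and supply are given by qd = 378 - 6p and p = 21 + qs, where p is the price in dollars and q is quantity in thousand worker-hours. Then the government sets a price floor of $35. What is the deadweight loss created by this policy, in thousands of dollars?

0

Rearranging supply gives qs = p - 21. Setting quantity demanded equal to quantity supplied, 378 - 6p = p - 21, gives p* = 57 and q* = 36.
Since 35 is below p* = 57, the floor does not bind and the free-market outcome prevails.
Since the control does not bind, no trades are prevented and deadweight loss is zero.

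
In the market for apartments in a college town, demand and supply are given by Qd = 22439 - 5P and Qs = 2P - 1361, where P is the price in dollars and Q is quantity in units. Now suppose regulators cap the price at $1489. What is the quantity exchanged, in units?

Equilibrium: 22439 - 5P = 2P - 1361, so 23800 = 7P and P* = 3400, Q* = 5439.
Because the ceiling (1489) lies below the market-clearing price, it is binding.
At P = 1489: Qd = 22439 - 5·1489 = 14994 and Qs = 2·1489 - 1361 = 1617.
The quantity actually transacted is the short side, supply: 1617.

1617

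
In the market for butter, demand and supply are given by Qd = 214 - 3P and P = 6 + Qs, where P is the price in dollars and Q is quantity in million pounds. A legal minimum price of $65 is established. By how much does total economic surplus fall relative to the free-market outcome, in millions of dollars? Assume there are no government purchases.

Rearranging supply gives Qs = P - 6. Equilibrium: 214 - 3P = P - 6, so 220 = 4P and P* = 55, Q* = 49.
Since 65 > 55, the floor is binding.
At P = 65: Qd = 214 - 3·65 = 19 and Qs = 65 - 6 = 59.
Quantity traded falls to 19. At Q = 19 the demand price is (214 - 19)/3 = 65 and the supply price is 6 + 19 = 25.
Deadweight loss = ½ · (65 - 25) · (49 - 19) = ½ · 40 · 30 = 600.

600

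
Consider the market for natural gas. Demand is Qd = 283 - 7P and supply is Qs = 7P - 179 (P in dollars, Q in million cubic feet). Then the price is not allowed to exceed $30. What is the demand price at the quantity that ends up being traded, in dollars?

36

Equilibrium: 283 - 7P = 7P - 179, so 462 = 14P and P* = 33, Q* = 52.
Since 30 < 33, the ceiling is binding.
At P = 30: Qd = 283 - 7·30 = 73 and Qs = 7·30 - 179 = 31.
Only 31 units reach the market. On the demand curve, the marginal buyer's willingness to pay at Q = 31 is (283 - 31)/7 = 36.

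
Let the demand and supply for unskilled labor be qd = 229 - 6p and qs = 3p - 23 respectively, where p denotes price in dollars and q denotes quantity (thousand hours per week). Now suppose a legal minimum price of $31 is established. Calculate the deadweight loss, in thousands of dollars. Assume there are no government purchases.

Without the control the market clears where 229 - 6p = 3p - 23, i.e. p* = 28 and q* = 61.
The floor of 31 is above the equilibrium price 28, so it binds.
At p = 31: qd = 229 - 6·31 = 43 and qs = 3·31 - 23 = 70.
Quantity traded falls to 43. At q = 43 the demand price is (229 - 43)/6 = 31 and the supply price is (23 + 43)/3 = 22.
Deadweight loss = ½ · (31 - 22) · (61 - 43) = ½ · 9 · 18 = 81.

81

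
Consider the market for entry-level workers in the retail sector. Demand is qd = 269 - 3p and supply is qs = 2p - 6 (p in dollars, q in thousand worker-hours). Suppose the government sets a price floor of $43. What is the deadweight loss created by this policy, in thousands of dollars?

Without the control the market clears where 269 - 3p = 2p - 6, i.e. p* = 55 and q* = 104.
Since 43 is below p* = 55, the floor does not bind and the free-market outcome prevails.
Since the control does not bind, no trades are prevented and deadweight loss is zero.

0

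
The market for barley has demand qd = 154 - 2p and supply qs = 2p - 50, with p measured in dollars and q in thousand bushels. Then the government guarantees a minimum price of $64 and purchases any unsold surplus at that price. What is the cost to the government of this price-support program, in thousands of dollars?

3328

Equilibrium: 154 - 2p = 2p - 50, so 204 = 4p and p* = 51, q* = 52.
The floor of 64 is above the equilibrium price 51, so it binds.
At p = 64: qd = 154 - 2·64 = 26 and qs = 2·64 - 50 = 78.
Surplus = qs - qd = 52.
Government expenditure = surplus × support price = 52 × 64 = 3328.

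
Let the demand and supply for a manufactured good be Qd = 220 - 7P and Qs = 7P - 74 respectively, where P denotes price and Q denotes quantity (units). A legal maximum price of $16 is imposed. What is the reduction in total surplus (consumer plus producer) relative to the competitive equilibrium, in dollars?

175

Setting quantity demanded equal to quantity supplied, 220 - 7P = 7P - 74, gives P* = 21 and Q* = 73.
The ceiling of 16 is below the equilibrium price 21, so it binds.
At P = 16: Qd = 220 - 7·16 = 108 and Qs = 7·16 - 74 = 38.
Quantity traded falls to 38. At Q = 38 the demand price is (220 - 38)/7 = 26 and the supply price is (74 + 38)/7 = 16.
Deadweight loss = ½ · (26 - 16) · (73 - 38) = ½ · 10 · 35 = 175.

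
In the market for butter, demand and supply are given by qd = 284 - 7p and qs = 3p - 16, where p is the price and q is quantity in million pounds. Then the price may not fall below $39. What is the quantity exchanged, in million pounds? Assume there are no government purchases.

11

Equilibrium: 284 - 7p = 3p - 16, so 300 = 10p and p* = 30, q* = 74.
Because the floor (39) lies above the market-clearing price, it is binding.
At p = 39: qd = 284 - 7·39 = 11 and qs = 3·39 - 16 = 101.
The quantity actually transacted is the short side, demand: 11.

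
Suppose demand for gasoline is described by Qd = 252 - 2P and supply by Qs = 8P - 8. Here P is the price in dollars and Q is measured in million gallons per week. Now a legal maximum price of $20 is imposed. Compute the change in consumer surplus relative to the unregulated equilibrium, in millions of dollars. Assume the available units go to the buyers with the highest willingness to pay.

Setting quantity demanded equal to quantity supplied, 252 - 2P = 8P - 8, gives P* = 26 and Q* = 200.
Because the ceiling (20) lies below the market-clearing price, it is binding.
At P = 20: Qd = 252 - 2·20 = 212 and Qs = 8·20 - 8 = 152.
Consumer surplus without the control is ½ · (126 - 26) · 200 = 10000.
With the ceiling, 152 units are sold at 20 (assume they go to the highest-value buyers). The demand price at Q = 152 is 50, so CS = ½ · [(126 - 20) + (50 - 20)] · 152 = 10336.
Change in consumer surplus = 10336 - 10000 = 336.

336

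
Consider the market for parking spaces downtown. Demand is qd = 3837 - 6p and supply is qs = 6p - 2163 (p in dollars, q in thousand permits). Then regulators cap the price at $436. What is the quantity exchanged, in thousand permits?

Equilibrium: 3837 - 6p = 6p - 2163, so 6000 = 12p and p* = 500, q* = 837.
Since 436 < 500, the ceiling is binding.
At p = 436: qd = 3837 - 6·436 = 1221 and qs = 6·436 - 2163 = 453.
The quantity actually transacted is the short side, supply: 453.

453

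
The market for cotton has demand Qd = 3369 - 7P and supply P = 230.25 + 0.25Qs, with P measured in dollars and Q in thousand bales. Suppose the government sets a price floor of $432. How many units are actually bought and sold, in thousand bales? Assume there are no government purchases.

345

Rearranging supply gives Qs = 4P - 921. Without the control the market clears where 3369 - 7P = 4P - 921, i.e. P* = 390 and Q* = 639.
Because the floor (432) lies above the market-clearing price, it is binding.
At P = 432: Qd = 3369 - 7·432 = 345 and Qs = 4·432 - 921 = 807.
The quantity actually transacted is the short side, demand: 345.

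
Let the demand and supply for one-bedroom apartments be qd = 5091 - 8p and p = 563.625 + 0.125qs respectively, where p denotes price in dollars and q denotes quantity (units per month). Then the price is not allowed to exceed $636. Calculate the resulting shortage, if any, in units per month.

Rearranging supply gives qs = 8p - 4509. Without the control the market clears where 5091 - 8p = 8p - 4509, i.e. p* = 600 and q* = 291.
The ceiling of 636 is above the equilibrium price 600, so it is not binding; the market clears at p* = 600, q* = 291.
Since the control does not bind, there is no shortage.

0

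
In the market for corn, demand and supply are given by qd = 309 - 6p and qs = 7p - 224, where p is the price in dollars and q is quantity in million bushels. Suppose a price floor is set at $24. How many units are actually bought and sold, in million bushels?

63

Setting quantity demanded equal to quantity supplied, 309 - 6p = 7p - 224, gives p* = 41 and q* = 63.
Since 24 is below p* = 41, the floor does not bind and the free-market outcome prevails.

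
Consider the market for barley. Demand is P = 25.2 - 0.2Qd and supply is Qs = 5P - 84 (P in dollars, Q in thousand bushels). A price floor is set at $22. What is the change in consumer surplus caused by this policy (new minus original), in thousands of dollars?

Rearranging demand gives Qd = 126 - 5P. In a free market, 126 - 5P = 5P - 84 gives the equilibrium P* = 21, Q* = 21.
The floor of 22 is above the equilibrium price 21, so it binds.
At P = 22: Qd = 126 - 5·22 = 16 and Qs = 5·22 - 84 = 26.
Consumer surplus without the control is ½ · (25.2 - 21) · 21 = 44.1.
With the floor, consumers buy 16 units at 22, so CS = ½ · (25.2 - 22) · 16 = 25.6.
Change in consumer surplus = 25.6 - 44.1 = -18.5.

-18.5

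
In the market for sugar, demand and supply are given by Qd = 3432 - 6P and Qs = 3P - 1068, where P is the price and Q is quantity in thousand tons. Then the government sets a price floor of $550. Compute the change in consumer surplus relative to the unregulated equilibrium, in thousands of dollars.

-14100

Equilibrium: 3432 - 6P = 3P - 1068, so 4500 = 9P and P* = 500, Q* = 432.
Because the floor (550) lies above the market-clearing price, it is binding.
At P = 550: Qd = 3432 - 6·550 = 132 and Qs = 3·550 - 1068 = 582.
Consumer surplus without the control is ½ · (572 - 500) · 432 = 15552.
With the floor, consumers buy 132 units at 550, so CS = ½ · (572 - 550) · 132 = 1452.
Change in consumer surplus = 1452 - 15552 = -14100.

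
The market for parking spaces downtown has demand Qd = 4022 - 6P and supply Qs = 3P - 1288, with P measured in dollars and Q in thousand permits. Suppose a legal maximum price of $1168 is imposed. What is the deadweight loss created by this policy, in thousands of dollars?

0

Equilibrium: 4022 - 6P = 3P - 1288, so 5310 = 9P and P* = 590, Q* = 482.
The ceiling of 1168 is above the equilibrium price 590, so it is not binding; the market clears at P* = 590, Q* = 482.
Since the control does not bind, no trades are prevented and deadweight loss is zero.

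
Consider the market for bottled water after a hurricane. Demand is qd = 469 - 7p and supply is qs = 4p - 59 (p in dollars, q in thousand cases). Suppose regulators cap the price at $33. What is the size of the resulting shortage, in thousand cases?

165

Equilibrium: 469 - 7p = 4p - 59, so 528 = 11p and p* = 48, q* = 133.
Since 33 < 48, the ceiling is binding.
At p = 33: qd = 469 - 7·33 = 238 and qs = 4·33 - 59 = 73.
Shortage = qd - qs = 238 - 73 = 165.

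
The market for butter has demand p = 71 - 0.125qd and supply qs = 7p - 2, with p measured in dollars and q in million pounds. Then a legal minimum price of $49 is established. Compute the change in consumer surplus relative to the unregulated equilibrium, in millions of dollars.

Rearranging demand gives qd = 568 - 8p. Equilibrium: 568 - 8p = 7p - 2, so 570 = 15p and p* = 38, q* = 264.
Because the floor (49) lies above the market-clearing price, it is binding.
At p = 49: qd = 568 - 8·49 = 176 and qs = 7·49 - 2 = 341.
Consumer surplus without the control is ½ · (71 - 38) · 264 = 4356.
With the floor, consumers buy 176 units at 49, so CS = ½ · (71 - 49) · 176 = 1936.
Change in consumer surplus = 1936 - 4356 = -2420.

-2420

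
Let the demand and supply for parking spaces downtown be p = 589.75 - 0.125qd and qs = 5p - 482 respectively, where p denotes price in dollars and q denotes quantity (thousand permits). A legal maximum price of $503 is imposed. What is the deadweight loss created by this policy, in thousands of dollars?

Rearranging demand gives qd = 4718 - 8p. Setting quantity demanded equal to quantity supplied, 4718 - 8p = 5p - 482, gives p* = 400 and q* = 1518.
The ceiling of 503 is above the equilibrium price 400, so it is not binding; the market clears at p* = 400, q* = 1518.
Since the control does not bind, no trades are prevented and deadweight loss is zero.

0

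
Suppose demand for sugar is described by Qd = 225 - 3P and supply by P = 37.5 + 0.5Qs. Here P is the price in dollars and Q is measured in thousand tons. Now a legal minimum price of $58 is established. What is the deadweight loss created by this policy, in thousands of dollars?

Rearranging supply gives Qs = 2P - 75. In a free market, 225 - 3P = 2P - 75 gives the equilibrium P* = 60, Q* = 45.
Since 58 is below P* = 60, the floor does not bind and the free-market outcome prevails.
Since the control does not bind, no trades are prevented and deadweight loss is zero.

0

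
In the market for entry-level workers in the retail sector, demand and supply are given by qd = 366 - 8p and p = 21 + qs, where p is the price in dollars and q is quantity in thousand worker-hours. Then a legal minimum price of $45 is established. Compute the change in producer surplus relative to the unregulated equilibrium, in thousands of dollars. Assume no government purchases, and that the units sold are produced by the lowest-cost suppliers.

Rearranging supply gives qs = p - 21. Equilibrium: 366 - 8p = p - 21, so 387 = 9p and p* = 43, q* = 22.
Because the floor (45) lies above the market-clearing price, it is binding.
At p = 45: qd = 366 - 8·45 = 6 and qs = 45 - 21 = 24.
Producer surplus without the control is ½ · (43 - 21) · 22 = 242.
With the floor, 6 units are sold at 45. The supply price at q = 6 is 27, so PS = ½ · [(45 - 21) + (45 - 27)] · 6 = 126.
Change in producer surplus = 126 - 242 = -116.

-116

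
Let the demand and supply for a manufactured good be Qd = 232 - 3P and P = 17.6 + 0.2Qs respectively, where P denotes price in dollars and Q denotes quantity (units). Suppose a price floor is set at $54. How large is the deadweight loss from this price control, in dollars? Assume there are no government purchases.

470.4

Rearranging supply gives Qs = 5P - 88. In a free market, 232 - 3P = 5P - 88 gives the equilibrium P* = 40, Q* = 112.
Since 54 > 40, the floor is binding.
At P = 54: Qd = 232 - 3·54 = 70 and Qs = 5·54 - 88 = 182.
Quantity traded falls to 70. At Q = 70 the demand price is (232 - 70)/3 = 54 and the supply price is (88 + 70)/5 = 31.6.
Deadweight loss = ½ · (54 - 31.6) · (112 - 70) = ½ · 22.4 · 42 = 470.4.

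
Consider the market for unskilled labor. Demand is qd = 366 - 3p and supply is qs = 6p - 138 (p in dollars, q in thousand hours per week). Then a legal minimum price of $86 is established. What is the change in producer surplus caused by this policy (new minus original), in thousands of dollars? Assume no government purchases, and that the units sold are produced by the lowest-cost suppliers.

2565

In a free market, 366 - 3p = 6p - 138 gives the equilibrium p* = 56, q* = 198.
The floor of 86 is above the equilibrium price 56, so it binds.
At p = 86: qd = 366 - 3·86 = 108 and qs = 6·86 - 138 = 378.
Producer surplus without the control is ½ · (56 - 23) · 198 = 3267.
With the floor, 108 units are sold at 86. The supply price at q = 108 is 41, so PS = ½ · [(86 - 23) + (86 - 41)] · 108 = 5832.
Change in producer surplus = 5832 - 3267 = 2565.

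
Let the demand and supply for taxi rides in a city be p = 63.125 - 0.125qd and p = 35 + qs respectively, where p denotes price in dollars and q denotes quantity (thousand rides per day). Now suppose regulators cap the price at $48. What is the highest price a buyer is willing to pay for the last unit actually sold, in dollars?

61.5

Rearranging demand gives qd = 505 - 8p; rearranging supply gives qs = p - 35. Equilibrium: 505 - 8p = p - 35, so 540 = 9p and p* = 60, q* = 25.
Because the ceiling (48) lies below the market-clearing price, it is binding.
At p = 48: qd = 505 - 8·48 = 121 and qs = 48 - 35 = 13.
Only 13 units reach the market. On the demand curve, the marginal buyer's willingness to pay at q = 13 is (505 - 13)/8 = 61.5.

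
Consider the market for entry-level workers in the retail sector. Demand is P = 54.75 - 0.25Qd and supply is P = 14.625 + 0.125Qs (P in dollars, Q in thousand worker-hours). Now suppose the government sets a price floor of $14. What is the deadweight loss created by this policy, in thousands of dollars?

Rearranging demand gives Qd = 219 - 4P; rearranging supply gives Qs = 8P - 117. Without the control the market clears where 219 - 4P = 8P - 117, i.e. P* = 28 and Q* = 107.
The floor of 14 is below the equilibrium price 28, so it is not binding; the market clears at P* = 28, Q* = 107.
Since the control does not bind, no trades are prevented and deadweight loss is zero.

0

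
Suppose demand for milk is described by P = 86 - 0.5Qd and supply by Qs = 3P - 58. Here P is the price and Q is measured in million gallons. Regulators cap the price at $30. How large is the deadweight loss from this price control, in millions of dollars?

Rearranging demand gives Qd = 172 - 2P. Setting quantity demanded equal to quantity supplied, 172 - 2P = 3P - 58, gives P* = 46 and Q* = 80.
Since 30 < 46, the ceiling is binding.
At P = 30: Qd = 172 - 2·30 = 112 and Qs = 3·30 - 58 = 32.
Quantity traded falls to 32. At Q = 32 the demand price is (172 - 32)/2 = 70 and the supply price is (58 + 32)/3 = 30.
Deadweight loss = ½ · (70 - 30) · (80 - 32) = ½ · 40 · 48 = 960.

960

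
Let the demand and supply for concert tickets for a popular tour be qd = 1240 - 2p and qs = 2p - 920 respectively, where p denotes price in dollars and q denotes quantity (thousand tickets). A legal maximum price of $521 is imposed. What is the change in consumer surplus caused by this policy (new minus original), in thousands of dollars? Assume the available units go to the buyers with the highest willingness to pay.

1957

Without the control the market clears where 1240 - 2p = 2p - 920, i.e. p* = 540 and q* = 160.
The ceiling of 521 is below the equilibrium price 540, so it binds.
At p = 521: qd = 1240 - 2·521 = 198 and qs = 2·521 - 920 = 122.
Consumer surplus without the control is ½ · (620 - 540) · 160 = 6400.
With the ceiling, 122 units are sold at 521 (assume they go to the highest-value buyers). The demand price at q = 122 is 559, so CS = ½ · [(620 - 521) + (559 - 521)] · 122 = 8357.
Change in consumer surplus = 8357 - 6400 = 1957.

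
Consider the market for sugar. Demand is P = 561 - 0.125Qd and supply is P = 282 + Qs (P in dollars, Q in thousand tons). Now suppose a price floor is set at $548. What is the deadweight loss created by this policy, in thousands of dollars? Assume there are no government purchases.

Rearranging demand gives Qd = 4488 - 8P; rearranging supply gives Qs = P - 282. Without the control the market clears where 4488 - 8P = P - 282, i.e. P* = 530 and Q* = 248.
Since 548 > 530, the floor is binding.
At P = 548: Qd = 4488 - 8·548 = 104 and Qs = 548 - 282 = 266.
Quantity traded falls to 104. At Q = 104 the demand price is (4488 - 104)/8 = 548 and the supply price is 282 + 104 = 386.
Deadweight loss = ½ · (548 - 386) · (248 - 104) = ½ · 162 · 144 = 11664.

11664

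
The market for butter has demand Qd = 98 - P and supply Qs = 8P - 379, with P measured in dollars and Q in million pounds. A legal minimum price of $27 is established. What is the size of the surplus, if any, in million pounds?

0

Equilibrium: 98 - P = 8P - 379, so 477 = 9P and P* = 53, Q* = 45.
Since 27 is below P* = 53, the floor does not bind and the free-market outcome prevails.
Since the control does not bind, there is no surplus.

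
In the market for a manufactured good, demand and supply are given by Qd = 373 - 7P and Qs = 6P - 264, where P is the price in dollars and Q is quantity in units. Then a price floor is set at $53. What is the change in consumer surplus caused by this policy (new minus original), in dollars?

Without the control the market clears where 373 - 7P = 6P - 264, i.e. P* = 49 and Q* = 30.
The floor of 53 is above the equilibrium price 49, so it binds.
At P = 53: Qd = 373 - 7·53 = 2 and Qs = 6·53 - 264 = 54.
Consumer surplus without the control is ½ · (373/7 - 49) · 30 = 450/7.
With the floor, consumers buy 2 units at 53, so CS = ½ · (373/7 - 53) · 2 = 2/7.
Change in consumer surplus = 2/7 - 450/7 = -64.

-64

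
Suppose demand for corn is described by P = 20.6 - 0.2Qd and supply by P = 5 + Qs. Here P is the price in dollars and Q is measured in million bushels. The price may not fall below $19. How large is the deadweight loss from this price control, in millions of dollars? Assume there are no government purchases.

15

Rearranging demand gives Qd = 103 - 5P; rearranging supply gives Qs = P - 5. Setting quantity demanded equal to quantity supplied, 103 - 5P = P - 5, gives P* = 18 and Q* = 13.
Because the floor (19) lies above the market-clearing price, it is binding.
At P = 19: Qd = 103 - 5·19 = 8 and Qs = 19 - 5 = 14.
Quantity traded falls to 8. At Q = 8 the demand price is (103 - 8)/5 = 19 and the supply price is 5 + 8 = 13.
Deadweight loss = ½ · (19 - 13) · (13 - 8) = ½ · 6 · 5 = 15.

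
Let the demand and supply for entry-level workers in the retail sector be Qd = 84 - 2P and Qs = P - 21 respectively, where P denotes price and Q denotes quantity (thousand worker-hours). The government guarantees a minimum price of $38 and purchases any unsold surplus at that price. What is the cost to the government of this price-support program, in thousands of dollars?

342

In a free market, 84 - 2P = P - 21 gives the equilibrium P* = 35, Q* = 14.
Since 38 > 35, the floor is binding.
At P = 38: Qd = 84 - 2·38 = 8 and Qs = 38 - 21 = 17.
Surplus = Qs - Qd = 9.
Government expenditure = surplus × support price = 9 × 38 = 342.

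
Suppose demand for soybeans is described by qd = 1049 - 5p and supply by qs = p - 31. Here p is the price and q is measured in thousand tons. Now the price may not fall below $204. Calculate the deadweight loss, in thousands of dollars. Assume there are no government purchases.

8640

Without the control the market clears where 1049 - 5p = p - 31, i.e. p* = 180 and q* = 149.
Because the floor (204) lies above the market-clearing price, it is binding.
At p = 204: qd = 1049 - 5·204 = 29 and qs = 204 - 31 = 173.
Quantity traded falls to 29. At q = 29 the demand price is (1049 - 29)/5 = 204 and the supply price is 31 + 29 = 60.
Deadweight loss = ½ · (204 - 60) · (149 - 29) = ½ · 144 · 120 = 8640.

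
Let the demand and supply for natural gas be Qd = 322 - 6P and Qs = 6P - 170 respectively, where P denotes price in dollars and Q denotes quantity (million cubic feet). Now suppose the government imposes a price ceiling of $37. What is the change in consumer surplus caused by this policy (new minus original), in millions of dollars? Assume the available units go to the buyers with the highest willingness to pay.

160

Without the control the market clears where 322 - 6P = 6P - 170, i.e. P* = 41 and Q* = 76.
The ceiling of 37 is below the equilibrium price 41, so it binds.
At P = 37: Qd = 322 - 6·37 = 100 and Qs = 6·37 - 170 = 52.
Consumer surplus without the control is ½ · (161/3 - 41) · 76 = 1444/3.
With the ceiling, 52 units are sold at 37 (assume they go to the highest-value buyers). The demand price at Q = 52 is 45, so CS = ½ · [(161/3 - 37) + (45 - 37)] · 52 = 1924/3.
Change in consumer surplus = 1924/3 - 1444/3 = 160.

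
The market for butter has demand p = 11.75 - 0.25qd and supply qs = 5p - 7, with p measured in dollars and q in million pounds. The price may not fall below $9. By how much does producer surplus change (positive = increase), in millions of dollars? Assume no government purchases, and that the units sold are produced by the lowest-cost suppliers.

Rearranging demand gives qd = 47 - 4p. Without the control the market clears where 47 - 4p = 5p - 7, i.e. p* = 6 and q* = 23.
Because the floor (9) lies above the market-clearing price, it is binding.
At p = 9: qd = 47 - 4·9 = 11 and qs = 5·9 - 7 = 38.
Producer surplus without the control is ½ · (6 - 1.4) · 23 = 52.9.
With the floor, 11 units are sold at 9. The supply price at q = 11 is 3.6, so PS = ½ · [(9 - 1.4) + (9 - 3.6)] · 11 = 71.5.
Change in producer surplus = 71.5 - 52.9 = 18.6.

18.6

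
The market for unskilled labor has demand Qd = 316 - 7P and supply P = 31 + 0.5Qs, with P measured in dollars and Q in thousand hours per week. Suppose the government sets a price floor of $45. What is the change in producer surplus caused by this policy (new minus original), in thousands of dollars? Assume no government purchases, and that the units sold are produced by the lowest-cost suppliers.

-107.25

Rearranging supply gives Qs = 2P - 62. Equilibrium: 316 - 7P = 2P - 62, so 378 = 9P and P* = 42, Q* = 22.
The floor of 45 is above the equilibrium price 42, so it binds.
At P = 45: Qd = 316 - 7·45 = 1 and Qs = 2·45 - 62 = 28.
Producer surplus without the control is ½ · (42 - 31) · 22 = 121.
With the floor, 1 units are sold at 45. The supply price at Q = 1 is 31.5, so PS = ½ · [(45 - 31) + (45 - 31.5)] · 1 = 13.75.
Change in producer surplus = 13.75 - 121 = -107.25.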